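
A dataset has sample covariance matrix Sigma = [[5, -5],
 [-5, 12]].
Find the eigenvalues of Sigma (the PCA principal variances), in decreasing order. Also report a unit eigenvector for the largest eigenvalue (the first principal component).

Step 1 — characteristic polynomial of 2×2 Sigma:
  det(Sigma - λI) = λ² - trace · λ + det = 0.
  trace = 5 + 12 = 17, det = 5·12 - (-5)² = 35.
Step 2 — discriminant:
  Δ = trace² - 4·det = 289 - 140 = 149.
Step 3 — eigenvalues:
  λ = (trace ± √Δ)/2 = (17 ± 12.2066)/2,
  λ_1 = 14.6033,  λ_2 = 2.3967.

Step 4 — unit eigenvector for λ_1: solve (Sigma - λ_1 I)v = 0. First row:
  (5 - 14.6033)·v_x + (-5)·v_y = 0, i.e. (-9.6033)·v_x + (-5)·v_y = 0,
  so v ∝ (b, λ_1 - a) = (-5, 9.6033); multiply by -1 so the first entry is positive: u = (5, -9.6033).
  ||u|| = √((5)² + (-9.6033)²) = √(117.2229) ≈ 10.827,
  v_1 = u/||u|| ≈ (0.4618, -0.887) (||v_1|| = 1).

λ_1 = 14.6033,  λ_2 = 2.3967;  v_1 ≈ (0.4618, -0.887)


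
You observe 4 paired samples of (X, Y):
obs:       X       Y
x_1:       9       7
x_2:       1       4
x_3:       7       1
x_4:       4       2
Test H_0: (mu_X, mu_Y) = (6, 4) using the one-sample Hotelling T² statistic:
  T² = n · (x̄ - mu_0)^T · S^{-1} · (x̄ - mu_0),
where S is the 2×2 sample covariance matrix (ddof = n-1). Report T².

Step 1 — sample mean vector:
  mean(X) = (9 + 1 + 7 + 4) / 4 = 21/4 = 5.25
  mean(Y) = (7 + 4 + 1 + 2) / 4 = 14/4 = 3.5
  x̄ = (5.25, 3.5),  deviation x̄ - mu_0 = (5.25, 3.5) - (6, 4) = (-0.75, -0.5).

Step 2 — sample covariance matrix, S[i,j] = (1/(n-1)) · Σ_k (x_{k,i} - mean_i) · (x_{k,j} - mean_j), divisor n-1 = 3:
  S[X,X] = ((3.75)·(3.75) + (-4.25)·(-4.25) + (1.75)·(1.75) + (-1.25)·(-1.25)) / 3 = 36.75/3 = 12.25
  S[X,Y] = ((3.75)·(3.5) + (-4.25)·(0.5) + (1.75)·(-2.5) + (-1.25)·(-1.5)) / 3 = 8.5/3 = 2.8333
  S[Y,Y] = ((3.5)·(3.5) + (0.5)·(0.5) + (-2.5)·(-2.5) + (-1.5)·(-1.5)) / 3 = 21/3 = 7
  S = [[12.25, 2.8333],
 [2.8333, 7]].

Step 3 — invert S. det(S) = 12.25·7 - (2.8333)² = 77.7222.
  S^{-1} = (1/det) · [[d, -b], [-b, a]] = [[0.0901, -0.0365],
 [-0.0365, 0.1576]].

Step 4 — quadratic form (x̄ - mu_0)^T · S^{-1} · (x̄ - mu_0):
  S^{-1} · (x̄ - mu_0) = (-0.0493, -0.0515),
  (x̄ - mu_0)^T · [...] = (-0.75)·(-0.0493) + (-0.5)·(-0.0515) = 0.0627.

Step 5 — scale by n: T² = 4 · 0.0627 = 0.2509.

T² ≈ 0.2509


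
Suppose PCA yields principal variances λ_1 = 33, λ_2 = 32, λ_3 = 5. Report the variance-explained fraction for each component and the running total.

Step 1 — total variance = trace(Sigma) = Σ λ_i = 33 + 32 + 5 = 70.

Step 2 — fraction explained by component i = λ_i / Σ λ:
  PC1: 33/70 = 0.4714
  PC2: 32/70 = 0.4571
  PC3: 5/70 = 0.0714

Step 3 — cumulative fraction after k components = (λ_1 + ... + λ_k) / Σ λ:
  k = 1: 33/70 = 0.4714
  k = 2: (33 + 32)/70 = 65/70 = 0.9286
  k = 3: (33 + 32 + 5)/70 = 70/70 = 1

Summary (fraction, with percent):

explained: PC1 0.4714 (47.14%), PC2 0.4571 (45.71%), PC3 0.0714 (7.14%);  cumulative: 0.4714, 0.9286, 1


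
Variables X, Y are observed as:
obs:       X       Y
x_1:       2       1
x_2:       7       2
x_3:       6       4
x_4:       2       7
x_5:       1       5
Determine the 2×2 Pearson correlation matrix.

Step 1 — column means:
  mean(X) = (2 + 7 + 6 + 2 + 1) / 5 = 18/5 = 3.6
  mean(Y) = (1 + 2 + 4 + 7 + 5) / 5 = 19/5 = 3.8

Step 2 — sample variances and covariances s[i,j] = (1/(n-1)) · Σ_k (x_{k,i} - mean_i) · (x_{k,j} - mean_j), with n-1 = 4:
  s[X,X] = ((-1.6)·(-1.6) + (3.4)·(3.4) + (2.4)·(2.4) + (-1.6)·(-1.6) + (-2.6)·(-2.6)) / 4 = 29.2/4 = 7.3
  s[X,Y] = ((-1.6)·(-2.8) + (3.4)·(-1.8) + (2.4)·(0.2) + (-1.6)·(3.2) + (-2.6)·(1.2)) / 4 = -9.4/4 = -2.35
  s[Y,Y] = ((-2.8)·(-2.8) + (-1.8)·(-1.8) + (0.2)·(0.2) + (3.2)·(3.2) + (1.2)·(1.2)) / 4 = 22.8/4 = 5.7
  Sample standard deviations s_i = √(s[i,i]):
  s(X) = √(7.3) = 2.7019
  s(Y) = √(5.7) = 2.3875

Step 3 — r_{ij} = s_{ij} / (s_i · s_j):
  r[X,X] = 1 (diagonal).
  r[X,Y] = -2.35 / (2.7019 · 2.3875) = -2.35 / 6.4506 = -0.3643
  r[Y,Y] = 1 (diagonal).

R is symmetric with unit diagonal. Assembling:

R = [[1, -0.3643],
 [-0.3643, 1]]


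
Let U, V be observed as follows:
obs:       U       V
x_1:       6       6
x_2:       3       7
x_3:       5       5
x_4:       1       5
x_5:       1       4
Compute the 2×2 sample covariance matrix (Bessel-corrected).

Step 1 — column means:
  mean(U) = (6 + 3 + 5 + 1 + 1) / 5 = 16/5 = 3.2
  mean(V) = (6 + 7 + 5 + 5 + 4) / 5 = 27/5 = 5.4

Step 2 — sample covariance S[i,j] = (1/(n-1)) · Σ_k (x_{k,i} - mean_i) · (x_{k,j} - mean_j), with n-1 = 4.
  S[U,U] = ((2.8)·(2.8) + (-0.2)·(-0.2) + (1.8)·(1.8) + (-2.2)·(-2.2) + (-2.2)·(-2.2)) / 4 = 20.8/4 = 5.2
  S[U,V] = ((2.8)·(0.6) + (-0.2)·(1.6) + (1.8)·(-0.4) + (-2.2)·(-0.4) + (-2.2)·(-1.4)) / 4 = 4.6/4 = 1.15
  S[V,V] = ((0.6)·(0.6) + (1.6)·(1.6) + (-0.4)·(-0.4) + (-0.4)·(-0.4) + (-1.4)·(-1.4)) / 4 = 5.2/4 = 1.3

S is symmetric (S[j,i] = S[i,j]). Assembling:

S = [[5.2, 1.15],
 [1.15, 1.3]]


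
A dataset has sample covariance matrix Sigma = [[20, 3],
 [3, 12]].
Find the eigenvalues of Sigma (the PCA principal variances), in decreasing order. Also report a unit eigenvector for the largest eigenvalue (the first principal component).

Step 1 — characteristic polynomial of 2×2 Sigma:
  det(Sigma - λI) = λ² - trace · λ + det = 0.
  trace = 20 + 12 = 32, det = 20·12 - (3)² = 231.
Step 2 — discriminant:
  Δ = trace² - 4·det = 1024 - 924 = 100.
Step 3 — eigenvalues:
  λ = (trace ± √Δ)/2 = (32 ± 10)/2,
  λ_1 = 21,  λ_2 = 11.

Step 4 — unit eigenvector for λ_1: solve (Sigma - λ_1 I)v = 0. First row:
  (20 - 21)·v_x + (3)·v_y = 0, i.e. (-1)·v_x + (3)·v_y = 0,
  so v ∝ (b, λ_1 - a) = (3, 1) = u.
  ||u|| = √((3)² + (1)²) = √(10) ≈ 3.1623,
  v_1 = u/||u|| ≈ (0.9487, 0.3162) (||v_1|| = 1).

λ_1 = 21,  λ_2 = 11;  v_1 ≈ (0.9487, 0.3162)


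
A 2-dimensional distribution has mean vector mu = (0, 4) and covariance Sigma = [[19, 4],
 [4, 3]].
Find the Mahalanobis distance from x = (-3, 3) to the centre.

Step 1 — centre the observation: (x - mu) = (-3, -1).

Step 2 — invert Sigma. det(Sigma) = 19·3 - (4)² = 41.
  Sigma^{-1} = (1/det) · [[d, -b], [-b, a]] = [[0.0732, -0.0976],
 [-0.0976, 0.4634]].

Step 3 — form the quadratic (x - mu)^T · Sigma^{-1} · (x - mu):
  Sigma^{-1} · (x - mu) = (-0.122, -0.1707).
  (x - mu)^T · [Sigma^{-1} · (x - mu)] = (-3)·(-0.122) + (-1)·(-0.1707) = 0.5366.

Step 4 — take square root: d = √(0.5366) ≈ 0.7325.

d(x, mu) = √(0.5366) ≈ 0.7325


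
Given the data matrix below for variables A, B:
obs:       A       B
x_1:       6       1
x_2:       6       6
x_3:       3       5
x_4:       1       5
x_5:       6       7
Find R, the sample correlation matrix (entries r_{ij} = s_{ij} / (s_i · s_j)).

Step 1 — column means:
  mean(A) = (6 + 6 + 3 + 1 + 6) / 5 = 22/5 = 4.4
  mean(B) = (1 + 6 + 5 + 5 + 7) / 5 = 24/5 = 4.8

Step 2 — sample variances and covariances s[i,j] = (1/(n-1)) · Σ_k (x_{k,i} - mean_i) · (x_{k,j} - mean_j), with n-1 = 4:
  s[A,A] = ((1.6)·(1.6) + (1.6)·(1.6) + (-1.4)·(-1.4) + (-3.4)·(-3.4) + (1.6)·(1.6)) / 4 = 21.2/4 = 5.3
  s[A,B] = ((1.6)·(-3.8) + (1.6)·(1.2) + (-1.4)·(0.2) + (-3.4)·(0.2) + (1.6)·(2.2)) / 4 = -1.6/4 = -0.4
  s[B,B] = ((-3.8)·(-3.8) + (1.2)·(1.2) + (0.2)·(0.2) + (0.2)·(0.2) + (2.2)·(2.2)) / 4 = 20.8/4 = 5.2
  Sample standard deviations s_i = √(s[i,i]):
  s(A) = √(5.3) = 2.3022
  s(B) = √(5.2) = 2.2804

Step 3 — r_{ij} = s_{ij} / (s_i · s_j):
  r[A,A] = 1 (diagonal).
  r[A,B] = -0.4 / (2.3022 · 2.2804) = -0.4 / 5.2498 = -0.0762
  r[B,B] = 1 (diagonal).

R is symmetric with unit diagonal. Assembling:

R = [[1, -0.0762],
 [-0.0762, 1]]


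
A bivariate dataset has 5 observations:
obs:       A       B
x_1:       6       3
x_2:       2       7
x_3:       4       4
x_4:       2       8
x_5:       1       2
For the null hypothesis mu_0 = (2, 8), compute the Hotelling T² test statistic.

Step 1 — sample mean vector:
  mean(A) = (6 + 2 + 4 + 2 + 1) / 5 = 15/5 = 3
  mean(B) = (3 + 7 + 4 + 8 + 2) / 5 = 24/5 = 4.8
  x̄ = (3, 4.8),  deviation x̄ - mu_0 = (3, 4.8) - (2, 8) = (1, -3.2).

Step 2 — sample covariance matrix, S[i,j] = (1/(n-1)) · Σ_k (x_{k,i} - mean_i) · (x_{k,j} - mean_j), divisor n-1 = 4:
  S[A,A] = ((3)·(3) + (-1)·(-1) + (1)·(1) + (-1)·(-1) + (-2)·(-2)) / 4 = 16/4 = 4
  S[A,B] = ((3)·(-1.8) + (-1)·(2.2) + (1)·(-0.8) + (-1)·(3.2) + (-2)·(-2.8)) / 4 = -6/4 = -1.5
  S[B,B] = ((-1.8)·(-1.8) + (2.2)·(2.2) + (-0.8)·(-0.8) + (3.2)·(3.2) + (-2.8)·(-2.8)) / 4 = 26.8/4 = 6.7
  S = [[4, -1.5],
 [-1.5, 6.7]].

Step 3 — invert S. det(S) = 4·6.7 - (-1.5)² = 24.55.
  S^{-1} = (1/det) · [[d, -b], [-b, a]] = [[0.2729, 0.0611],
 [0.0611, 0.1629]].

Step 4 — quadratic form (x̄ - mu_0)^T · S^{-1} · (x̄ - mu_0):
  S^{-1} · (x̄ - mu_0) = (0.0774, -0.4603),
  (x̄ - mu_0)^T · [...] = (1)·(0.0774) + (-3.2)·(-0.4603) = 1.5503.

Step 5 — scale by n: T² = 5 · 1.5503 = 7.7515.

T² ≈ 7.7515


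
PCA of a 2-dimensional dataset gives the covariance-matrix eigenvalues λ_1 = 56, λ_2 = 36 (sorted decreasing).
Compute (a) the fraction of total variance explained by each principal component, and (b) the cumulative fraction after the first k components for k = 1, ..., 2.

Step 1 — total variance = trace(Sigma) = Σ λ_i = 56 + 36 = 92.

Step 2 — fraction explained by component i = λ_i / Σ λ:
  PC1: 56/92 = 0.6087
  PC2: 36/92 = 0.3913

Step 3 — cumulative fraction after k components = (λ_1 + ... + λ_k) / Σ λ:
  k = 1: 56/92 = 0.6087
  k = 2: (56 + 36)/92 = 92/92 = 1

Summary (fraction, with percent):

explained: PC1 0.6087 (60.87%), PC2 0.3913 (39.13%);  cumulative: 0.6087, 1


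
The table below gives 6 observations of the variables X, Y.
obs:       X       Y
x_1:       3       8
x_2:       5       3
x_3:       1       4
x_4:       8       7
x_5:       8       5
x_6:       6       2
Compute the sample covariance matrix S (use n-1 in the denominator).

Step 1 — column means:
  mean(X) = (3 + 5 + 1 + 8 + 8 + 6) / 6 = 31/6 = 5.1667
  mean(Y) = (8 + 3 + 4 + 7 + 5 + 2) / 6 = 29/6 = 4.8333

Step 2 — sample covariance S[i,j] = (1/(n-1)) · Σ_k (x_{k,i} - mean_i) · (x_{k,j} - mean_j), with n-1 = 5.
  S[X,X] = ((-2.1667)·(-2.1667) + (-0.1667)·(-0.1667) + (-4.1667)·(-4.1667) + (2.8333)·(2.8333) + (2.8333)·(2.8333) + (0.8333)·(0.8333)) / 5 = 38.8333/5 = 7.7667
  S[X,Y] = ((-2.1667)·(3.1667) + (-0.1667)·(-1.8333) + (-4.1667)·(-0.8333) + (2.8333)·(2.1667) + (2.8333)·(0.1667) + (0.8333)·(-2.8333)) / 5 = 1.1667/5 = 0.2333
  S[Y,Y] = ((3.1667)·(3.1667) + (-1.8333)·(-1.8333) + (-0.8333)·(-0.8333) + (2.1667)·(2.1667) + (0.1667)·(0.1667) + (-2.8333)·(-2.8333)) / 5 = 26.8333/5 = 5.3667

S is symmetric (S[j,i] = S[i,j]). Assembling:

S = [[7.7667, 0.2333],
 [0.2333, 5.3667]]


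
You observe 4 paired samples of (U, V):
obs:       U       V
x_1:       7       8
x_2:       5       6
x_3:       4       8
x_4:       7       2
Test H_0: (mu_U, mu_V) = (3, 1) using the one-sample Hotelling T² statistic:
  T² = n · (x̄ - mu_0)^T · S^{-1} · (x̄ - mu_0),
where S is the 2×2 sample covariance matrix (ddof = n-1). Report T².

Step 1 — sample mean vector:
  mean(U) = (7 + 5 + 4 + 7) / 4 = 23/4 = 5.75
  mean(V) = (8 + 6 + 8 + 2) / 4 = 24/4 = 6
  x̄ = (5.75, 6),  deviation x̄ - mu_0 = (5.75, 6) - (3, 1) = (2.75, 5).

Step 2 — sample covariance matrix, S[i,j] = (1/(n-1)) · Σ_k (x_{k,i} - mean_i) · (x_{k,j} - mean_j), divisor n-1 = 3:
  S[U,U] = ((1.25)·(1.25) + (-0.75)·(-0.75) + (-1.75)·(-1.75) + (1.25)·(1.25)) / 3 = 6.75/3 = 2.25
  S[U,V] = ((1.25)·(2) + (-0.75)·(0) + (-1.75)·(2) + (1.25)·(-4)) / 3 = -6/3 = -2
  S[V,V] = ((2)·(2) + (0)·(0) + (2)·(2) + (-4)·(-4)) / 3 = 24/3 = 8
  S = [[2.25, -2],
 [-2, 8]].

Step 3 — invert S. det(S) = 2.25·8 - (-2)² = 14.
  S^{-1} = (1/det) · [[d, -b], [-b, a]] = [[0.5714, 0.1429],
 [0.1429, 0.1607]].

Step 4 — quadratic form (x̄ - mu_0)^T · S^{-1} · (x̄ - mu_0):
  S^{-1} · (x̄ - mu_0) = (2.2857, 1.1964),
  (x̄ - mu_0)^T · [...] = (2.75)·(2.2857) + (5)·(1.1964) = 12.2679.

Step 5 — scale by n: T² = 4 · 12.2679 = 49.0714.

T² ≈ 49.0714


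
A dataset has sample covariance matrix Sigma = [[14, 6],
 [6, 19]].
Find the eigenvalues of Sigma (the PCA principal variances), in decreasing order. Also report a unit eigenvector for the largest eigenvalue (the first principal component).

Step 1 — characteristic polynomial of 2×2 Sigma:
  det(Sigma - λI) = λ² - trace · λ + det = 0.
  trace = 14 + 19 = 33, det = 14·19 - (6)² = 230.
Step 2 — discriminant:
  Δ = trace² - 4·det = 1089 - 920 = 169.
Step 3 — eigenvalues:
  λ = (trace ± √Δ)/2 = (33 ± 13)/2,
  λ_1 = 23,  λ_2 = 10.

Step 4 — unit eigenvector for λ_1: solve (Sigma - λ_1 I)v = 0. First row:
  (14 - 23)·v_x + (6)·v_y = 0, i.e. (-9)·v_x + (6)·v_y = 0,
  so v ∝ (b, λ_1 - a) = (6, 9) = u.
  ||u|| = √((6)² + (9)²) = √(117) ≈ 10.8167,
  v_1 = u/||u|| ≈ (0.5547, 0.8321) (||v_1|| = 1).

λ_1 = 23,  λ_2 = 10;  v_1 ≈ (0.5547, 0.8321)


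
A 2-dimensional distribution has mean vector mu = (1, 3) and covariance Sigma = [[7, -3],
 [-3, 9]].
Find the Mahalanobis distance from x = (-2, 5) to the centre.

Step 1 — centre the observation: (x - mu) = (-3, 2).

Step 2 — invert Sigma. det(Sigma) = 7·9 - (-3)² = 54.
  Sigma^{-1} = (1/det) · [[d, -b], [-b, a]] = [[0.1667, 0.0556],
 [0.0556, 0.1296]].

Step 3 — form the quadratic (x - mu)^T · Sigma^{-1} · (x - mu):
  Sigma^{-1} · (x - mu) = (-0.3889, 0.0926).
  (x - mu)^T · [Sigma^{-1} · (x - mu)] = (-3)·(-0.3889) + (2)·(0.0926) = 1.3519.

Step 4 — take square root: d = √(1.3519) ≈ 1.1627.

d(x, mu) = √(1.3519) ≈ 1.1627


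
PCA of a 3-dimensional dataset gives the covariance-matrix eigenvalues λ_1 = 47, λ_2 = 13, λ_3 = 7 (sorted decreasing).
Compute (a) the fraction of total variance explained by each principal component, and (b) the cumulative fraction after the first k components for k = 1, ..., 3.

Step 1 — total variance = trace(Sigma) = Σ λ_i = 47 + 13 + 7 = 67.

Step 2 — fraction explained by component i = λ_i / Σ λ:
  PC1: 47/67 = 0.7015
  PC2: 13/67 = 0.194
  PC3: 7/67 = 0.1045

Step 3 — cumulative fraction after k components = (λ_1 + ... + λ_k) / Σ λ:
  k = 1: 47/67 = 0.7015
  k = 2: (47 + 13)/67 = 60/67 = 0.8955
  k = 3: (47 + 13 + 7)/67 = 67/67 = 1

Summary (fraction, with percent):

explained: PC1 0.7015 (70.15%), PC2 0.194 (19.4%), PC3 0.1045 (10.45%);  cumulative: 0.7015, 0.8955, 1


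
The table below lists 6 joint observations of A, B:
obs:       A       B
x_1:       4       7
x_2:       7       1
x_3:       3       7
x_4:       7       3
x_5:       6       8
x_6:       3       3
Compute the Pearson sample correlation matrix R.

Step 1 — column means:
  mean(A) = (4 + 7 + 3 + 7 + 6 + 3) / 6 = 30/6 = 5
  mean(B) = (7 + 1 + 7 + 3 + 8 + 3) / 6 = 29/6 = 4.8333

Step 2 — sample variances and covariances s[i,j] = (1/(n-1)) · Σ_k (x_{k,i} - mean_i) · (x_{k,j} - mean_j), with n-1 = 5:
  s[A,A] = ((-1)·(-1) + (2)·(2) + (-2)·(-2) + (2)·(2) + (1)·(1) + (-2)·(-2)) / 5 = 18/5 = 3.6
  s[A,B] = ((-1)·(2.1667) + (2)·(-3.8333) + (-2)·(2.1667) + (2)·(-1.8333) + (1)·(3.1667) + (-2)·(-1.8333)) / 5 = -11/5 = -2.2
  s[B,B] = ((2.1667)·(2.1667) + (-3.8333)·(-3.8333) + (2.1667)·(2.1667) + (-1.8333)·(-1.8333) + (3.1667)·(3.1667) + (-1.8333)·(-1.8333)) / 5 = 40.8333/5 = 8.1667
  Sample standard deviations s_i = √(s[i,i]):
  s(A) = √(3.6) = 1.8974
  s(B) = √(8.1667) = 2.8577

Step 3 — r_{ij} = s_{ij} / (s_i · s_j):
  r[A,A] = 1 (diagonal).
  r[A,B] = -2.2 / (1.8974 · 2.8577) = -2.2 / 5.4222 = -0.4057
  r[B,B] = 1 (diagonal).

R is symmetric with unit diagonal. Assembling:

R = [[1, -0.4057],
 [-0.4057, 1]]


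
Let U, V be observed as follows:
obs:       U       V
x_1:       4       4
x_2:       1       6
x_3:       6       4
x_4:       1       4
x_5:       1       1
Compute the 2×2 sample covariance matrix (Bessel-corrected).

Step 1 — column means:
  mean(U) = (4 + 1 + 6 + 1 + 1) / 5 = 13/5 = 2.6
  mean(V) = (4 + 6 + 4 + 4 + 1) / 5 = 19/5 = 3.8

Step 2 — sample covariance S[i,j] = (1/(n-1)) · Σ_k (x_{k,i} - mean_i) · (x_{k,j} - mean_j), with n-1 = 4.
  S[U,U] = ((1.4)·(1.4) + (-1.6)·(-1.6) + (3.4)·(3.4) + (-1.6)·(-1.6) + (-1.6)·(-1.6)) / 4 = 21.2/4 = 5.3
  S[U,V] = ((1.4)·(0.2) + (-1.6)·(2.2) + (3.4)·(0.2) + (-1.6)·(0.2) + (-1.6)·(-2.8)) / 4 = 1.6/4 = 0.4
  S[V,V] = ((0.2)·(0.2) + (2.2)·(2.2) + (0.2)·(0.2) + (0.2)·(0.2) + (-2.8)·(-2.8)) / 4 = 12.8/4 = 3.2

S is symmetric (S[j,i] = S[i,j]). Assembling:

S = [[5.3, 0.4],
 [0.4, 3.2]]


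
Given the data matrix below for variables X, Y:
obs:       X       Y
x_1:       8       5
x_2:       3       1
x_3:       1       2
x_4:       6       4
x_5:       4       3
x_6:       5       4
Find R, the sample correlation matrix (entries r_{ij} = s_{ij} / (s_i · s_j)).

Step 1 — column means:
  mean(X) = (8 + 3 + 1 + 6 + 4 + 5) / 6 = 27/6 = 4.5
  mean(Y) = (5 + 1 + 2 + 4 + 3 + 4) / 6 = 19/6 = 3.1667

Step 2 — sample variances and covariances s[i,j] = (1/(n-1)) · Σ_k (x_{k,i} - mean_i) · (x_{k,j} - mean_j), with n-1 = 5:
  s[X,X] = ((3.5)·(3.5) + (-1.5)·(-1.5) + (-3.5)·(-3.5) + (1.5)·(1.5) + (-0.5)·(-0.5) + (0.5)·(0.5)) / 5 = 29.5/5 = 5.9
  s[X,Y] = ((3.5)·(1.8333) + (-1.5)·(-2.1667) + (-3.5)·(-1.1667) + (1.5)·(0.8333) + (-0.5)·(-0.1667) + (0.5)·(0.8333)) / 5 = 15.5/5 = 3.1
  s[Y,Y] = ((1.8333)·(1.8333) + (-2.1667)·(-2.1667) + (-1.1667)·(-1.1667) + (0.8333)·(0.8333) + (-0.1667)·(-0.1667) + (0.8333)·(0.8333)) / 5 = 10.8333/5 = 2.1667
  Sample standard deviations s_i = √(s[i,i]):
  s(X) = √(5.9) = 2.429
  s(Y) = √(2.1667) = 1.472

Step 3 — r_{ij} = s_{ij} / (s_i · s_j):
  r[X,X] = 1 (diagonal).
  r[X,Y] = 3.1 / (2.429 · 1.472) = 3.1 / 3.5754 = 0.867
  r[Y,Y] = 1 (diagonal).

R is symmetric with unit diagonal. Assembling:

R = [[1, 0.867],
 [0.867, 1]]


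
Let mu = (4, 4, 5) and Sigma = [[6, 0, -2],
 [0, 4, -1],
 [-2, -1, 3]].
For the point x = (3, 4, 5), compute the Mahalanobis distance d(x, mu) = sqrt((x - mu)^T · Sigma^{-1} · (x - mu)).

Step 1 — centre the observation: (x - mu) = (-1, 0, 0).

Step 2 — invert Sigma (cofactor / det for 3×3, or solve directly):
  Sigma^{-1} = [[0.22, 0.04, 0.16],
 [0.04, 0.28, 0.12],
 [0.16, 0.12, 0.48]].

Step 3 — form the quadratic (x - mu)^T · Sigma^{-1} · (x - mu):
  Sigma^{-1} · (x - mu) = (-0.22, -0.04, -0.16).
  (x - mu)^T · [Sigma^{-1} · (x - mu)] = (-1)·(-0.22) + (0)·(-0.04) + (0)·(-0.16) = 0.22.

Step 4 — take square root: d = √(0.22) ≈ 0.469.

d(x, mu) = √(0.22) ≈ 0.469


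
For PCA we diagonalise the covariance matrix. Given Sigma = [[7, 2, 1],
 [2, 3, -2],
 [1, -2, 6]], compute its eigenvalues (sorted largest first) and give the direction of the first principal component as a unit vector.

Step 1 — characteristic polynomial p(λ) = det(λI - Sigma) = λ³ - tr·λ² + c_1·λ - det, where tr = trace, c_1 = sum of the principal 2×2 minors, det = det(Sigma):
  tr = 7 + 3 + 6 = 16,
  c_1 = (7·3 - (2)²) + (7·6 - (1)²) + (3·6 - (-2)²) = 17 + 41 + 14 = 72,
  det = 7·(3·6 - (-2)²) - (2)·((2)·6 - (-2)·(1)) + (1)·((2)·(-2) - 3·(1)) = 7·(14) - (2)·(14) + (1)·(-7) = 63.
  So p(λ) = λ³ - 16λ² + 72λ - 63.
Step 2 — look for an integer root (rational root theorem: any rational root is an integer divisor of 63). Testing λ = 7:
  p(7) = 343 - 784 + 504 - 63 = 0  ✓
  Dividing out (λ - 7): p(λ) = (λ - 7)(λ² - 9λ + 9).
Step 3 — remaining eigenvalues from the quadratic λ² - 9λ + 9 = 0:
  Δ = 9² - 4·9 = 81 - 36 = 45,  λ = (9 ± √45)/2 = (9 ± 6.7082)/2 ≈ 7.8541 or 1.1459.
  Sorted: λ_1 = 7.8541,  λ_2 = 7,  λ_3 = 1.1459  (check: sum = 16 = tr ✓).

Step 4 — unit eigenvector for λ_1 ≈ 7.8541: v spans the null space of (Sigma - λ_1 I), whose rows are
  r_1 = (-0.8541, 2, 1),  r_2 = (2, -4.8541, -2),  r_3 = (1, -2, -1.8541).
  v is orthogonal to every row, so take v ∝ r_1 × r_2 = ((2)·(-2) - (1)·(-4.8541), (1)·(2) - (-0.8541)·(-2), (-0.8541)·(-4.8541) - (2)·(2)) ≈ (0.8541, 0.2918, 0.1459).
  Let u = (0.8541, 0.2918, 0.1459).
  ||u|| = √((0.8541)² + (0.2918)² + (0.1459)²) = √(0.8359) ≈ 0.9143,  v_1 = u/||u|| ≈ (0.9342, 0.3192, 0.1596) (||v_1|| = 1).

λ_1 = 7.8541,  λ_2 = 7,  λ_3 = 1.1459;  v_1 ≈ (0.9342, 0.3192, 0.1596)


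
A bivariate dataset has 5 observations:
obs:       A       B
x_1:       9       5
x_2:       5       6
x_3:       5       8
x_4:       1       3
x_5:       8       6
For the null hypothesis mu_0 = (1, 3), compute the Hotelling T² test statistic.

Step 1 — sample mean vector:
  mean(A) = (9 + 5 + 5 + 1 + 8) / 5 = 28/5 = 5.6
  mean(B) = (5 + 6 + 8 + 3 + 6) / 5 = 28/5 = 5.6
  x̄ = (5.6, 5.6),  deviation x̄ - mu_0 = (5.6, 5.6) - (1, 3) = (4.6, 2.6).

Step 2 — sample covariance matrix, S[i,j] = (1/(n-1)) · Σ_k (x_{k,i} - mean_i) · (x_{k,j} - mean_j), divisor n-1 = 4:
  S[A,A] = ((3.4)·(3.4) + (-0.6)·(-0.6) + (-0.6)·(-0.6) + (-4.6)·(-4.6) + (2.4)·(2.4)) / 4 = 39.2/4 = 9.8
  S[A,B] = ((3.4)·(-0.6) + (-0.6)·(0.4) + (-0.6)·(2.4) + (-4.6)·(-2.6) + (2.4)·(0.4)) / 4 = 9.2/4 = 2.3
  S[B,B] = ((-0.6)·(-0.6) + (0.4)·(0.4) + (2.4)·(2.4) + (-2.6)·(-2.6) + (0.4)·(0.4)) / 4 = 13.2/4 = 3.3
  S = [[9.8, 2.3],
 [2.3, 3.3]].

Step 3 — invert S. det(S) = 9.8·3.3 - (2.3)² = 27.05.
  S^{-1} = (1/det) · [[d, -b], [-b, a]] = [[0.122, -0.085],
 [-0.085, 0.3623]].

Step 4 — quadratic form (x̄ - mu_0)^T · S^{-1} · (x̄ - mu_0):
  S^{-1} · (x̄ - mu_0) = (0.3401, 0.5508),
  (x̄ - mu_0)^T · [...] = (4.6)·(0.3401) + (2.6)·(0.5508) = 2.9967.

Step 5 — scale by n: T² = 5 · 2.9967 = 14.9834.

T² ≈ 14.9834


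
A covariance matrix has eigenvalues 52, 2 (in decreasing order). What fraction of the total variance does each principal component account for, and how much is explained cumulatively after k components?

Step 1 — total variance = trace(Sigma) = Σ λ_i = 52 + 2 = 54.

Step 2 — fraction explained by component i = λ_i / Σ λ:
  PC1: 52/54 = 0.963
  PC2: 2/54 = 0.037

Step 3 — cumulative fraction after k components = (λ_1 + ... + λ_k) / Σ λ:
  k = 1: 52/54 = 0.963
  k = 2: (52 + 2)/54 = 54/54 = 1

Summary (fraction, with percent):

explained: PC1 0.963 (96.3%), PC2 0.037 (3.7%);  cumulative: 0.963, 1


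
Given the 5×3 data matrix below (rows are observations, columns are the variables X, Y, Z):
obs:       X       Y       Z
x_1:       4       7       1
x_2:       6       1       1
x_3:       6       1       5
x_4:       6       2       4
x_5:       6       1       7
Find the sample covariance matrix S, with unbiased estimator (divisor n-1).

Step 1 — column means:
  mean(X) = (4 + 6 + 6 + 6 + 6) / 5 = 28/5 = 5.6
  mean(Y) = (7 + 1 + 1 + 2 + 1) / 5 = 12/5 = 2.4
  mean(Z) = (1 + 1 + 5 + 4 + 7) / 5 = 18/5 = 3.6

Step 2 — sample covariance S[i,j] = (1/(n-1)) · Σ_k (x_{k,i} - mean_i) · (x_{k,j} - mean_j), with n-1 = 4.
  S[X,X] = ((-1.6)·(-1.6) + (0.4)·(0.4) + (0.4)·(0.4) + (0.4)·(0.4) + (0.4)·(0.4)) / 4 = 3.2/4 = 0.8
  S[X,Y] = ((-1.6)·(4.6) + (0.4)·(-1.4) + (0.4)·(-1.4) + (0.4)·(-0.4) + (0.4)·(-1.4)) / 4 = -9.2/4 = -2.3
  S[X,Z] = ((-1.6)·(-2.6) + (0.4)·(-2.6) + (0.4)·(1.4) + (0.4)·(0.4) + (0.4)·(3.4)) / 4 = 5.2/4 = 1.3
  S[Y,Y] = ((4.6)·(4.6) + (-1.4)·(-1.4) + (-1.4)·(-1.4) + (-0.4)·(-0.4) + (-1.4)·(-1.4)) / 4 = 27.2/4 = 6.8
  S[Y,Z] = ((4.6)·(-2.6) + (-1.4)·(-2.6) + (-1.4)·(1.4) + (-0.4)·(0.4) + (-1.4)·(3.4)) / 4 = -15.2/4 = -3.8
  S[Z,Z] = ((-2.6)·(-2.6) + (-2.6)·(-2.6) + (1.4)·(1.4) + (0.4)·(0.4) + (3.4)·(3.4)) / 4 = 27.2/4 = 6.8

S is symmetric (S[j,i] = S[i,j]). Assembling:

S = [[0.8, -2.3, 1.3],
 [-2.3, 6.8, -3.8],
 [1.3, -3.8, 6.8]]


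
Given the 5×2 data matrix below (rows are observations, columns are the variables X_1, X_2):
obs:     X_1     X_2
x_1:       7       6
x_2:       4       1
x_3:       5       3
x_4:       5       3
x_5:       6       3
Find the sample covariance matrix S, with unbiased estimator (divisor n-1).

Step 1 — column means:
  mean(X_1) = (7 + 4 + 5 + 5 + 6) / 5 = 27/5 = 5.4
  mean(X_2) = (6 + 1 + 3 + 3 + 3) / 5 = 16/5 = 3.2

Step 2 — sample covariance S[i,j] = (1/(n-1)) · Σ_k (x_{k,i} - mean_i) · (x_{k,j} - mean_j), with n-1 = 4.
  S[X_1,X_1] = ((1.6)·(1.6) + (-1.4)·(-1.4) + (-0.4)·(-0.4) + (-0.4)·(-0.4) + (0.6)·(0.6)) / 4 = 5.2/4 = 1.3
  S[X_1,X_2] = ((1.6)·(2.8) + (-1.4)·(-2.2) + (-0.4)·(-0.2) + (-0.4)·(-0.2) + (0.6)·(-0.2)) / 4 = 7.6/4 = 1.9
  S[X_2,X_2] = ((2.8)·(2.8) + (-2.2)·(-2.2) + (-0.2)·(-0.2) + (-0.2)·(-0.2) + (-0.2)·(-0.2)) / 4 = 12.8/4 = 3.2

S is symmetric (S[j,i] = S[i,j]). Assembling:

S = [[1.3, 1.9],
 [1.9, 3.2]]


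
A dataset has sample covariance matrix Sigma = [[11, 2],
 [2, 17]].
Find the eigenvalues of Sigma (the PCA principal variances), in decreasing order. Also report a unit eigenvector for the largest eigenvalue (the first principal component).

Step 1 — characteristic polynomial of 2×2 Sigma:
  det(Sigma - λI) = λ² - trace · λ + det = 0.
  trace = 11 + 17 = 28, det = 11·17 - (2)² = 183.
Step 2 — discriminant:
  Δ = trace² - 4·det = 784 - 732 = 52.
Step 3 — eigenvalues:
  λ = (trace ± √Δ)/2 = (28 ± 7.2111)/2,
  λ_1 = 17.6056,  λ_2 = 10.3944.

Step 4 — unit eigenvector for λ_1: solve (Sigma - λ_1 I)v = 0. First row:
  (11 - 17.6056)·v_x + (2)·v_y = 0, i.e. (-6.6056)·v_x + (2)·v_y = 0,
  so v ∝ (b, λ_1 - a) = (2, 6.6056) = u.
  ||u|| = √((2)² + (6.6056)²) = √(47.6333) ≈ 6.9017,
  v_1 = u/||u|| ≈ (0.2898, 0.9571) (||v_1|| = 1).

λ_1 = 17.6056,  λ_2 = 10.3944;  v_1 ≈ (0.2898, 0.9571)


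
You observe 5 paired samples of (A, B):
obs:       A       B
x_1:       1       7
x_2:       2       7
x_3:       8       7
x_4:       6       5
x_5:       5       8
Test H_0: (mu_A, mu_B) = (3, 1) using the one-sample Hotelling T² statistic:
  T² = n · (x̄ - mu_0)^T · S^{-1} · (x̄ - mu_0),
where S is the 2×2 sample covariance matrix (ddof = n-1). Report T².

Step 1 — sample mean vector:
  mean(A) = (1 + 2 + 8 + 6 + 5) / 5 = 22/5 = 4.4
  mean(B) = (7 + 7 + 7 + 5 + 8) / 5 = 34/5 = 6.8
  x̄ = (4.4, 6.8),  deviation x̄ - mu_0 = (4.4, 6.8) - (3, 1) = (1.4, 5.8).

Step 2 — sample covariance matrix, S[i,j] = (1/(n-1)) · Σ_k (x_{k,i} - mean_i) · (x_{k,j} - mean_j), divisor n-1 = 4:
  S[A,A] = ((-3.4)·(-3.4) + (-2.4)·(-2.4) + (3.6)·(3.6) + (1.6)·(1.6) + (0.6)·(0.6)) / 4 = 33.2/4 = 8.3
  S[A,B] = ((-3.4)·(0.2) + (-2.4)·(0.2) + (3.6)·(0.2) + (1.6)·(-1.8) + (0.6)·(1.2)) / 4 = -2.6/4 = -0.65
  S[B,B] = ((0.2)·(0.2) + (0.2)·(0.2) + (0.2)·(0.2) + (-1.8)·(-1.8) + (1.2)·(1.2)) / 4 = 4.8/4 = 1.2
  S = [[8.3, -0.65],
 [-0.65, 1.2]].

Step 3 — invert S. det(S) = 8.3·1.2 - (-0.65)² = 9.5375.
  S^{-1} = (1/det) · [[d, -b], [-b, a]] = [[0.1258, 0.0682],
 [0.0682, 0.8702]].

Step 4 — quadratic form (x̄ - mu_0)^T · S^{-1} · (x̄ - mu_0):
  S^{-1} · (x̄ - mu_0) = (0.5714, 5.1429),
  (x̄ - mu_0)^T · [...] = (1.4)·(0.5714) + (5.8)·(5.1429) = 30.6286.

Step 5 — scale by n: T² = 5 · 30.6286 = 153.1429.

T² ≈ 153.1429


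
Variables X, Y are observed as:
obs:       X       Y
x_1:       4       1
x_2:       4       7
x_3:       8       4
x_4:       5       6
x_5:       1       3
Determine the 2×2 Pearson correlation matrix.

Step 1 — column means:
  mean(X) = (4 + 4 + 8 + 5 + 1) / 5 = 22/5 = 4.4
  mean(Y) = (1 + 7 + 4 + 6 + 3) / 5 = 21/5 = 4.2

Step 2 — sample variances and covariances s[i,j] = (1/(n-1)) · Σ_k (x_{k,i} - mean_i) · (x_{k,j} - mean_j), with n-1 = 4:
  s[X,X] = ((-0.4)·(-0.4) + (-0.4)·(-0.4) + (3.6)·(3.6) + (0.6)·(0.6) + (-3.4)·(-3.4)) / 4 = 25.2/4 = 6.3
  s[X,Y] = ((-0.4)·(-3.2) + (-0.4)·(2.8) + (3.6)·(-0.2) + (0.6)·(1.8) + (-3.4)·(-1.2)) / 4 = 4.6/4 = 1.15
  s[Y,Y] = ((-3.2)·(-3.2) + (2.8)·(2.8) + (-0.2)·(-0.2) + (1.8)·(1.8) + (-1.2)·(-1.2)) / 4 = 22.8/4 = 5.7
  Sample standard deviations s_i = √(s[i,i]):
  s(X) = √(6.3) = 2.51
  s(Y) = √(5.7) = 2.3875

Step 3 — r_{ij} = s_{ij} / (s_i · s_j):
  r[X,X] = 1 (diagonal).
  r[X,Y] = 1.15 / (2.51 · 2.3875) = 1.15 / 5.9925 = 0.1919
  r[Y,Y] = 1 (diagonal).

R is symmetric with unit diagonal. Assembling:

R = [[1, 0.1919],
 [0.1919, 1]]


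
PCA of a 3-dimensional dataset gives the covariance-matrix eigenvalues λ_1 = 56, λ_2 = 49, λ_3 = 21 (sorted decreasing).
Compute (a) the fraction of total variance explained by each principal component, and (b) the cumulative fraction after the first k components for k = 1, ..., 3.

Step 1 — total variance = trace(Sigma) = Σ λ_i = 56 + 49 + 21 = 126.

Step 2 — fraction explained by component i = λ_i / Σ λ:
  PC1: 56/126 = 0.4444
  PC2: 49/126 = 0.3889
  PC3: 21/126 = 0.1667

Step 3 — cumulative fraction after k components = (λ_1 + ... + λ_k) / Σ λ:
  k = 1: 56/126 = 0.4444
  k = 2: (56 + 49)/126 = 105/126 = 0.8333
  k = 3: (56 + 49 + 21)/126 = 126/126 = 1

Summary (fraction, with percent):

explained: PC1 0.4444 (44.44%), PC2 0.3889 (38.89%), PC3 0.1667 (16.67%);  cumulative: 0.4444, 0.8333, 1


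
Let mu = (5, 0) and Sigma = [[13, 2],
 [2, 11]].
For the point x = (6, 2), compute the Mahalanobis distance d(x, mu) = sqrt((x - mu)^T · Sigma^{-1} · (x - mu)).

Step 1 — centre the observation: (x - mu) = (1, 2).

Step 2 — invert Sigma. det(Sigma) = 13·11 - (2)² = 139.
  Sigma^{-1} = (1/det) · [[d, -b], [-b, a]] = [[0.0791, -0.0144],
 [-0.0144, 0.0935]].

Step 3 — form the quadratic (x - mu)^T · Sigma^{-1} · (x - mu):
  Sigma^{-1} · (x - mu) = (0.0504, 0.1727).
  (x - mu)^T · [Sigma^{-1} · (x - mu)] = (1)·(0.0504) + (2)·(0.1727) = 0.3957.

Step 4 — take square root: d = √(0.3957) ≈ 0.629.

d(x, mu) = √(0.3957) ≈ 0.629


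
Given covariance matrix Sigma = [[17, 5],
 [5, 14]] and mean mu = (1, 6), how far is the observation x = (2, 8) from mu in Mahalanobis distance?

Step 1 — centre the observation: (x - mu) = (1, 2).

Step 2 — invert Sigma. det(Sigma) = 17·14 - (5)² = 213.
  Sigma^{-1} = (1/det) · [[d, -b], [-b, a]] = [[0.0657, -0.0235],
 [-0.0235, 0.0798]].

Step 3 — form the quadratic (x - mu)^T · Sigma^{-1} · (x - mu):
  Sigma^{-1} · (x - mu) = (0.0188, 0.1362).
  (x - mu)^T · [Sigma^{-1} · (x - mu)] = (1)·(0.0188) + (2)·(0.1362) = 0.2911.

Step 4 — take square root: d = √(0.2911) ≈ 0.5395.

d(x, mu) = √(0.2911) ≈ 0.5395


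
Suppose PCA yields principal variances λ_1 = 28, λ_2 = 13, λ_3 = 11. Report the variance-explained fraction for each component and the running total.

Step 1 — total variance = trace(Sigma) = Σ λ_i = 28 + 13 + 11 = 52.

Step 2 — fraction explained by component i = λ_i / Σ λ:
  PC1: 28/52 = 0.5385
  PC2: 13/52 = 0.25
  PC3: 11/52 = 0.2115

Step 3 — cumulative fraction after k components = (λ_1 + ... + λ_k) / Σ λ:
  k = 1: 28/52 = 0.5385
  k = 2: (28 + 13)/52 = 41/52 = 0.7885
  k = 3: (28 + 13 + 11)/52 = 52/52 = 1

Summary (fraction, with percent):

explained: PC1 0.5385 (53.85%), PC2 0.25 (25%), PC3 0.2115 (21.15%);  cumulative: 0.5385, 0.7885, 1


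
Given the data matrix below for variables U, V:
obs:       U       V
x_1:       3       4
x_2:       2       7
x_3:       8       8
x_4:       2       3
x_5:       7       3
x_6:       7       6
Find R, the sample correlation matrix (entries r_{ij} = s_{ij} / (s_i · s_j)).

Step 1 — column means:
  mean(U) = (3 + 2 + 8 + 2 + 7 + 7) / 6 = 29/6 = 4.8333
  mean(V) = (4 + 7 + 8 + 3 + 3 + 6) / 6 = 31/6 = 5.1667

Step 2 — sample variances and covariances s[i,j] = (1/(n-1)) · Σ_k (x_{k,i} - mean_i) · (x_{k,j} - mean_j), with n-1 = 5:
  s[U,U] = ((-1.8333)·(-1.8333) + (-2.8333)·(-2.8333) + (3.1667)·(3.1667) + (-2.8333)·(-2.8333) + (2.1667)·(2.1667) + (2.1667)·(2.1667)) / 5 = 38.8333/5 = 7.7667
  s[U,V] = ((-1.8333)·(-1.1667) + (-2.8333)·(1.8333) + (3.1667)·(2.8333) + (-2.8333)·(-2.1667) + (2.1667)·(-2.1667) + (2.1667)·(0.8333)) / 5 = 9.1667/5 = 1.8333
  s[V,V] = ((-1.1667)·(-1.1667) + (1.8333)·(1.8333) + (2.8333)·(2.8333) + (-2.1667)·(-2.1667) + (-2.1667)·(-2.1667) + (0.8333)·(0.8333)) / 5 = 22.8333/5 = 4.5667
  Sample standard deviations s_i = √(s[i,i]):
  s(U) = √(7.7667) = 2.7869
  s(V) = √(4.5667) = 2.137

Step 3 — r_{ij} = s_{ij} / (s_i · s_j):
  r[U,U] = 1 (diagonal).
  r[U,V] = 1.8333 / (2.7869 · 2.137) = 1.8333 / 5.9555 = 0.3078
  r[V,V] = 1 (diagonal).

R is symmetric with unit diagonal. Assembling:

R = [[1, 0.3078],
 [0.3078, 1]]


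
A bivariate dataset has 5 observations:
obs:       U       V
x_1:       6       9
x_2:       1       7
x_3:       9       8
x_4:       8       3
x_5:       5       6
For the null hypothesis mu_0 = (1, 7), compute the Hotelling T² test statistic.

Step 1 — sample mean vector:
  mean(U) = (6 + 1 + 9 + 8 + 5) / 5 = 29/5 = 5.8
  mean(V) = (9 + 7 + 8 + 3 + 6) / 5 = 33/5 = 6.6
  x̄ = (5.8, 6.6),  deviation x̄ - mu_0 = (5.8, 6.6) - (1, 7) = (4.8, -0.4).

Step 2 — sample covariance matrix, S[i,j] = (1/(n-1)) · Σ_k (x_{k,i} - mean_i) · (x_{k,j} - mean_j), divisor n-1 = 4:
  S[U,U] = ((0.2)·(0.2) + (-4.8)·(-4.8) + (3.2)·(3.2) + (2.2)·(2.2) + (-0.8)·(-0.8)) / 4 = 38.8/4 = 9.7
  S[U,V] = ((0.2)·(2.4) + (-4.8)·(0.4) + (3.2)·(1.4) + (2.2)·(-3.6) + (-0.8)·(-0.6)) / 4 = -4.4/4 = -1.1
  S[V,V] = ((2.4)·(2.4) + (0.4)·(0.4) + (1.4)·(1.4) + (-3.6)·(-3.6) + (-0.6)·(-0.6)) / 4 = 21.2/4 = 5.3
  S = [[9.7, -1.1],
 [-1.1, 5.3]].

Step 3 — invert S. det(S) = 9.7·5.3 - (-1.1)² = 50.2.
  S^{-1} = (1/det) · [[d, -b], [-b, a]] = [[0.1056, 0.0219],
 [0.0219, 0.1932]].

Step 4 — quadratic form (x̄ - mu_0)^T · S^{-1} · (x̄ - mu_0):
  S^{-1} · (x̄ - mu_0) = (0.498, 0.0279),
  (x̄ - mu_0)^T · [...] = (4.8)·(0.498) + (-0.4)·(0.0279) = 2.3793.

Step 5 — scale by n: T² = 5 · 2.3793 = 11.8964.

T² ≈ 11.8964


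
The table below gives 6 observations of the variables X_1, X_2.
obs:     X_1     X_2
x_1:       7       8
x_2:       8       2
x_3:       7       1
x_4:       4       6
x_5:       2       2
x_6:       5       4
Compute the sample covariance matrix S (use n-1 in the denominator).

Step 1 — column means:
  mean(X_1) = (7 + 8 + 7 + 4 + 2 + 5) / 6 = 33/6 = 5.5
  mean(X_2) = (8 + 2 + 1 + 6 + 2 + 4) / 6 = 23/6 = 3.8333

Step 2 — sample covariance S[i,j] = (1/(n-1)) · Σ_k (x_{k,i} - mean_i) · (x_{k,j} - mean_j), with n-1 = 5.
  S[X_1,X_1] = ((1.5)·(1.5) + (2.5)·(2.5) + (1.5)·(1.5) + (-1.5)·(-1.5) + (-3.5)·(-3.5) + (-0.5)·(-0.5)) / 5 = 25.5/5 = 5.1
  S[X_1,X_2] = ((1.5)·(4.1667) + (2.5)·(-1.8333) + (1.5)·(-2.8333) + (-1.5)·(2.1667) + (-3.5)·(-1.8333) + (-0.5)·(0.1667)) / 5 = 0.5/5 = 0.1
  S[X_2,X_2] = ((4.1667)·(4.1667) + (-1.8333)·(-1.8333) + (-2.8333)·(-2.8333) + (2.1667)·(2.1667) + (-1.8333)·(-1.8333) + (0.1667)·(0.1667)) / 5 = 36.8333/5 = 7.3667

S is symmetric (S[j,i] = S[i,j]). Assembling:

S = [[5.1, 0.1],
 [0.1, 7.3667]]


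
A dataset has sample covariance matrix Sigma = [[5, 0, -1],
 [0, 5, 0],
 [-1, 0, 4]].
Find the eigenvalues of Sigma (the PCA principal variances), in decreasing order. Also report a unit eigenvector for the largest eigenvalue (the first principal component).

Step 1 — characteristic polynomial p(λ) = det(λI - Sigma) = λ³ - tr·λ² + c_1·λ - det, where tr = trace, c_1 = sum of the principal 2×2 minors, det = det(Sigma):
  tr = 5 + 5 + 4 = 14,
  c_1 = (5·5 - (0)²) + (5·4 - (-1)²) + (5·4 - (0)²) = 25 + 19 + 20 = 64,
  det = 5·(5·4 - (0)²) - (0)·((0)·4 - (0)·(-1)) + (-1)·((0)·(0) - 5·(-1)) = 5·(20) - (0)·(0) + (-1)·(5) = 95.
  So p(λ) = λ³ - 14λ² + 64λ - 95.
Step 2 — look for an integer root (rational root theorem: any rational root is an integer divisor of 95). Testing λ = 5:
  p(5) = 125 - 350 + 320 - 95 = 0  ✓
  Dividing out (λ - 5): p(λ) = (λ - 5)(λ² - 9λ + 19).
Step 3 — remaining eigenvalues from the quadratic λ² - 9λ + 19 = 0:
  Δ = 9² - 4·19 = 81 - 76 = 5,  λ = (9 ± √5)/2 = (9 ± 2.2361)/2 ≈ 5.618 or 3.382.
  Sorted: λ_1 = 5.618,  λ_2 = 5,  λ_3 = 3.382  (check: sum = 14 = tr ✓).

Step 4 — unit eigenvector for λ_1 ≈ 5.618: v spans the null space of (Sigma - λ_1 I), whose rows are
  r_1 = (-0.618, 0, -1),  r_2 = (0, -0.618, 0),  r_3 = (-1, 0, -1.618).
  v is orthogonal to every row, so take v ∝ r_1 × r_2 = ((0)·(0) - (-1)·(-0.618), (-1)·(0) - (-0.618)·(0), (-0.618)·(-0.618) - (0)·(0)) ≈ (-0.618, 0, 0.382).
  Rescale (multiply by -1 so the first nonzero entry is positive): u = (0.618, 0, -0.382).
  ||u|| = √((0.618)² + (0)² + (-0.382)²) = √(0.5279) ≈ 0.7265,  v_1 = u/||u|| ≈ (0.8507, 0, -0.5257) (||v_1|| = 1).

λ_1 = 5.618,  λ_2 = 5,  λ_3 = 3.382;  v_1 ≈ (0.8507, 0, -0.5257)


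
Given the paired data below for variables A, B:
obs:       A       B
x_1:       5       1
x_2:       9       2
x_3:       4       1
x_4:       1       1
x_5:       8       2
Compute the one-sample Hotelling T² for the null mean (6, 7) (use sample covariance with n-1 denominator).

Step 1 — sample mean vector:
  mean(A) = (5 + 9 + 4 + 1 + 8) / 5 = 27/5 = 5.4
  mean(B) = (1 + 2 + 1 + 1 + 2) / 5 = 7/5 = 1.4
  x̄ = (5.4, 1.4),  deviation x̄ - mu_0 = (5.4, 1.4) - (6, 7) = (-0.6, -5.6).

Step 2 — sample covariance matrix, S[i,j] = (1/(n-1)) · Σ_k (x_{k,i} - mean_i) · (x_{k,j} - mean_j), divisor n-1 = 4:
  S[A,A] = ((-0.4)·(-0.4) + (3.6)·(3.6) + (-1.4)·(-1.4) + (-4.4)·(-4.4) + (2.6)·(2.6)) / 4 = 41.2/4 = 10.3
  S[A,B] = ((-0.4)·(-0.4) + (3.6)·(0.6) + (-1.4)·(-0.4) + (-4.4)·(-0.4) + (2.6)·(0.6)) / 4 = 6.2/4 = 1.55
  S[B,B] = ((-0.4)·(-0.4) + (0.6)·(0.6) + (-0.4)·(-0.4) + (-0.4)·(-0.4) + (0.6)·(0.6)) / 4 = 1.2/4 = 0.3
  S = [[10.3, 1.55],
 [1.55, 0.3]].

Step 3 — invert S. det(S) = 10.3·0.3 - (1.55)² = 0.6875.
  S^{-1} = (1/det) · [[d, -b], [-b, a]] = [[0.4364, -2.2545],
 [-2.2545, 14.9818]].

Step 4 — quadratic form (x̄ - mu_0)^T · S^{-1} · (x̄ - mu_0):
  S^{-1} · (x̄ - mu_0) = (12.3636, -82.5455),
  (x̄ - mu_0)^T · [...] = (-0.6)·(12.3636) + (-5.6)·(-82.5455) = 454.8364.

Step 5 — scale by n: T² = 5 · 454.8364 = 2274.1818.

T² ≈ 2274.1818


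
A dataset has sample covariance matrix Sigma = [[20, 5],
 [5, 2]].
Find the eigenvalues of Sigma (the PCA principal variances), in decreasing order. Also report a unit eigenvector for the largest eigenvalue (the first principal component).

Step 1 — characteristic polynomial of 2×2 Sigma:
  det(Sigma - λI) = λ² - trace · λ + det = 0.
  trace = 20 + 2 = 22, det = 20·2 - (5)² = 15.
Step 2 — discriminant:
  Δ = trace² - 4·det = 484 - 60 = 424.
Step 3 — eigenvalues:
  λ = (trace ± √Δ)/2 = (22 ± 20.5913)/2,
  λ_1 = 21.2956,  λ_2 = 0.7044.

Step 4 — unit eigenvector for λ_1: solve (Sigma - λ_1 I)v = 0. First row:
  (20 - 21.2956)·v_x + (5)·v_y = 0, i.e. (-1.2956)·v_x + (5)·v_y = 0,
  so v ∝ (b, λ_1 - a) = (5, 1.2956) = u.
  ||u|| = √((5)² + (1.2956)²) = √(26.6787) ≈ 5.1651,
  v_1 = u/||u|| ≈ (0.968, 0.2508) (||v_1|| = 1).

λ_1 = 21.2956,  λ_2 = 0.7044;  v_1 ≈ (0.968, 0.2508)


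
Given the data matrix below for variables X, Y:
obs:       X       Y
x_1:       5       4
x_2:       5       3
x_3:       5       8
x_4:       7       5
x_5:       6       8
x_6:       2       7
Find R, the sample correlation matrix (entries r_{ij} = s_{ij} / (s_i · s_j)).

Step 1 — column means:
  mean(X) = (5 + 5 + 5 + 7 + 6 + 2) / 6 = 30/6 = 5
  mean(Y) = (4 + 3 + 8 + 5 + 8 + 7) / 6 = 35/6 = 5.8333

Step 2 — sample variances and covariances s[i,j] = (1/(n-1)) · Σ_k (x_{k,i} - mean_i) · (x_{k,j} - mean_j), with n-1 = 5:
  s[X,X] = ((0)·(0) + (0)·(0) + (0)·(0) + (2)·(2) + (1)·(1) + (-3)·(-3)) / 5 = 14/5 = 2.8
  s[X,Y] = ((0)·(-1.8333) + (0)·(-2.8333) + (0)·(2.1667) + (2)·(-0.8333) + (1)·(2.1667) + (-3)·(1.1667)) / 5 = -3/5 = -0.6
  s[Y,Y] = ((-1.8333)·(-1.8333) + (-2.8333)·(-2.8333) + (2.1667)·(2.1667) + (-0.8333)·(-0.8333) + (2.1667)·(2.1667) + (1.1667)·(1.1667)) / 5 = 22.8333/5 = 4.5667
  Sample standard deviations s_i = √(s[i,i]):
  s(X) = √(2.8) = 1.6733
  s(Y) = √(4.5667) = 2.137

Step 3 — r_{ij} = s_{ij} / (s_i · s_j):
  r[X,X] = 1 (diagonal).
  r[X,Y] = -0.6 / (1.6733 · 2.137) = -0.6 / 3.5758 = -0.1678
  r[Y,Y] = 1 (diagonal).

R is symmetric with unit diagonal. Assembling:

R = [[1, -0.1678],
 [-0.1678, 1]]
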